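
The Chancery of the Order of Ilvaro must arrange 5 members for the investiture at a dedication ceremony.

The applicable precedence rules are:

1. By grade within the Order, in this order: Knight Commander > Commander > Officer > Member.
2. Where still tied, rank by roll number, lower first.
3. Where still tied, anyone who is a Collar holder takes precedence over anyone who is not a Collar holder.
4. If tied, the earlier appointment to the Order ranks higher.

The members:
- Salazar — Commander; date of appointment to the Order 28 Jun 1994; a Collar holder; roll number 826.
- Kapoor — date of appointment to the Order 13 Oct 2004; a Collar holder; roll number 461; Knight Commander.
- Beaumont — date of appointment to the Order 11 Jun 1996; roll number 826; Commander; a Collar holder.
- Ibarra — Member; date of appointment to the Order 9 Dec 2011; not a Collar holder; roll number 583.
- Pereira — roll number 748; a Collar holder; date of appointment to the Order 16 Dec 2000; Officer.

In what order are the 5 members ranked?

By grade within the Order: Kapoor (Knight Commander); then Salazar and Beaumont (Commander); then Pereira (Officer); then Ibarra (Member).
Salazar and Beaumont both have roll number 826, so the next rule applies.
Salazar and Beaumont are each a Collar holder, so the next rule applies.
Among Salazar and Beaumont, by date of appointment to the Order (earlier first): Salazar (28 Jun 1994) before Beaumont (11 Jun 1996).
Full order: Kapoor, Salazar, Beaumont, Pereira, Ibarra.

Kapoor, Salazar, Beaumont, Pereira, Ibarra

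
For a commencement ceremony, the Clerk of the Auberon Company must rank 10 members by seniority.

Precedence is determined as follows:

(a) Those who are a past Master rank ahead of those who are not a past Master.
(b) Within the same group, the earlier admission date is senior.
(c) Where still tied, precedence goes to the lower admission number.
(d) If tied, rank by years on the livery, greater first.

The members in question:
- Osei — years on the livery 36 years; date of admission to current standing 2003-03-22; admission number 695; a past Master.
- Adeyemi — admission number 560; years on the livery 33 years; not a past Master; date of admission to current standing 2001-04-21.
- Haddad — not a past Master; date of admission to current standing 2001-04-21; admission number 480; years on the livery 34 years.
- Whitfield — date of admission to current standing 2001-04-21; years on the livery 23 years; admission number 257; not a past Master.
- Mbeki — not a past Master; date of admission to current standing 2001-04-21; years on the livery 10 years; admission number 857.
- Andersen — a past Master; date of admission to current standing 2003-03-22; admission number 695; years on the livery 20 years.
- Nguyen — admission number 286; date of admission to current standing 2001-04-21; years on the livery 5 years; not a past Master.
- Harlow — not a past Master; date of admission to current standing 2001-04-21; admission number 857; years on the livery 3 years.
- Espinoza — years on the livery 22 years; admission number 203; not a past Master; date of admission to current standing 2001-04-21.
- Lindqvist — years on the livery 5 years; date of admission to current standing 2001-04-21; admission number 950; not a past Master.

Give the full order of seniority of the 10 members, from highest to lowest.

By the first rule: Osei and Andersen (both a past Master); then Espinoza, Whitfield, Nguyen, Haddad, Adeyemi, Mbeki, Harlow and Lindqvist (each not a past Master).
Osei and Andersen both have date of admission to current standing 2003-03-22, so the next rule applies.
Osei and Andersen both have admission number 695, so the next rule applies.
Among Osei and Andersen, by years on the livery (higher first): Osei (36 years) before Andersen (20 years).
Espinoza, Whitfield, Nguyen, Haddad, Adeyemi, Mbeki, Harlow and Lindqvist all have date of admission to current standing 2001-04-21, so the next rule applies.
Among Espinoza, Whitfield, Nguyen, Haddad, Adeyemi, Mbeki, Harlow and Lindqvist, by admission number (lower first): Espinoza (203) before Whitfield (257) before Nguyen (286) before Haddad (480) before Adeyemi (560) before Mbeki and Harlow (857) before Lindqvist (950).
Among Mbeki and Harlow, by years on the livery (higher first): Mbeki (10 years) before Harlow (3 years).
Full order: Osei, Andersen, Espinoza, Whitfield, Nguyen, Haddad, Adeyemi, Mbeki, Harlow, Lindqvist.

Osei, Andersen, Espinoza, Whitfield, Nguyen, Haddad, Adeyemi, Mbeki, Harlow, Lindqvist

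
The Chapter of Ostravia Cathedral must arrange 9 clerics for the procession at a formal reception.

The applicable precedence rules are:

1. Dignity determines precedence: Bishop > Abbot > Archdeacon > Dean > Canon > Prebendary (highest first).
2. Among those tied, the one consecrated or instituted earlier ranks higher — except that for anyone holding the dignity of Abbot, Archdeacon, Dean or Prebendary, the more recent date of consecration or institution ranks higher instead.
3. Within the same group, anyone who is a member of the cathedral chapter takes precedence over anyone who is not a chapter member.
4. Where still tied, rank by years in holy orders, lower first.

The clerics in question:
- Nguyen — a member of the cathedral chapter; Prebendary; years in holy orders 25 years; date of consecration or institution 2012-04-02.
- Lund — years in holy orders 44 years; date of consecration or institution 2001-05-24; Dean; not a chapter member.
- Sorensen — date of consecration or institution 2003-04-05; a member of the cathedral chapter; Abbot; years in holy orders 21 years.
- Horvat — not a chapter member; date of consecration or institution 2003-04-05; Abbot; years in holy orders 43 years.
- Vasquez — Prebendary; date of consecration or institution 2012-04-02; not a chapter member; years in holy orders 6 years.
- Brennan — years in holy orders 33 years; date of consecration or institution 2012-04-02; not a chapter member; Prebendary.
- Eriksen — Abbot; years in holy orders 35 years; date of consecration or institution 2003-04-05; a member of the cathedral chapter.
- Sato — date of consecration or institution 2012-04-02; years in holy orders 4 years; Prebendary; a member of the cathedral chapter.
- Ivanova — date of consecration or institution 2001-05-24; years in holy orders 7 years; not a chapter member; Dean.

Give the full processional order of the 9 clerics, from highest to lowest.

By dignity: Sorensen, Eriksen and Horvat (Abbot); then Ivanova and Lund (Dean); then Sato, Nguyen, Vasquez and Brennan (Prebendary).
Sorensen, Eriksen and Horvat all have date of consecration or institution 2003-04-05, so the next rule applies.
Among Sorensen, Eriksen and Horvat, a member of the cathedral chapter before not a chapter member: Sorensen and Eriksen (a member of the cathedral chapter) before Horvat (not a chapter member).
Among Sorensen and Eriksen, by years in holy orders (lower first): Sorensen (21 years) before Eriksen (35 years).
Ivanova and Lund both have date of consecration or institution 2001-05-24, so the next rule applies.
Ivanova and Lund are each not a chapter member, so the next rule applies.
Among Ivanova and Lund, by years in holy orders (lower first): Ivanova (7 years) before Lund (44 years).
Sato, Nguyen, Vasquez and Brennan all have date of consecration or institution 2012-04-02, so the next rule applies.
Among Sato, Nguyen, Vasquez and Brennan, a member of the cathedral chapter before not a chapter member: Sato and Nguyen (a member of the cathedral chapter) before Vasquez and Brennan (not a chapter member).
Among Sato and Nguyen, by years in holy orders (lower first): Sato (4 years) before Nguyen (25 years).
Among Vasquez and Brennan, by years in holy orders (lower first): Vasquez (6 years) before Brennan (33 years).
Full order: Sorensen, Eriksen, Horvat, Ivanova, Lund, Sato, Nguyen, Vasquez, Brennan.

Sorensen, Eriksen, Horvat, Ivanova, Lund, Sato, Nguyen, Vasquez, Brennan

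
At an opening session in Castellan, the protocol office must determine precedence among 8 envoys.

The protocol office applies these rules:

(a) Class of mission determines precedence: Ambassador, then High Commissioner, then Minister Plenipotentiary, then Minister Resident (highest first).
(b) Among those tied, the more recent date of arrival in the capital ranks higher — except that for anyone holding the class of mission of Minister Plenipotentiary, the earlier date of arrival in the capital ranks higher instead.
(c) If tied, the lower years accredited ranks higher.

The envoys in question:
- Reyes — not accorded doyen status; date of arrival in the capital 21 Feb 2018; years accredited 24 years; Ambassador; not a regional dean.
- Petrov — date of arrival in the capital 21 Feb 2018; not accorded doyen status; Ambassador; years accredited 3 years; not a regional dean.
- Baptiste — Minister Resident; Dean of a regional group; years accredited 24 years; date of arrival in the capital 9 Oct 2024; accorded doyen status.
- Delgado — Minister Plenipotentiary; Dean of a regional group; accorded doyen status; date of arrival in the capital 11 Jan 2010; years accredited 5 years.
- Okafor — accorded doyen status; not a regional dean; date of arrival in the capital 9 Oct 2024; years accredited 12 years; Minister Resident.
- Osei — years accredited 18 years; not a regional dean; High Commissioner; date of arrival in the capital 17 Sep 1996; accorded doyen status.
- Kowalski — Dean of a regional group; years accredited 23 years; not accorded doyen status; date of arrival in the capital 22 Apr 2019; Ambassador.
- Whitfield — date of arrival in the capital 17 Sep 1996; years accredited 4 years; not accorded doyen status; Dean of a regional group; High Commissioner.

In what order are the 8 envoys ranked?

Kowalski, Petrov, Reyes, Whitfield, Osei, Delgado, Okafor, Baptiste

By class of mission: Kowalski, Petrov and Reyes (Ambassador); then Whitfield and Osei (High Commissioner); then Delgado (Minister Plenipotentiary); then Okafor and Baptiste (Minister Resident).
Among Kowalski, Petrov and Reyes, by date of arrival in the capital (later first): Kowalski (22 Apr 2019) before Petrov and Reyes (21 Feb 2018).
Among Petrov and Reyes, by years accredited (lower first): Petrov (3 years) before Reyes (24 years).
Whitfield and Osei both have date of arrival in the capital 17 Sep 1996, so the next rule applies.
Among Whitfield and Osei, by years accredited (lower first): Whitfield (4 years) before Osei (18 years).
Okafor and Baptiste both have date of arrival in the capital 9 Oct 2024, so the next rule applies.
Among Okafor and Baptiste, by years accredited (lower first): Okafor (12 years) before Baptiste (24 years).
Full order: Kowalski, Petrov, Reyes, Whitfield, Osei, Delgado, Okafor, Baptiste.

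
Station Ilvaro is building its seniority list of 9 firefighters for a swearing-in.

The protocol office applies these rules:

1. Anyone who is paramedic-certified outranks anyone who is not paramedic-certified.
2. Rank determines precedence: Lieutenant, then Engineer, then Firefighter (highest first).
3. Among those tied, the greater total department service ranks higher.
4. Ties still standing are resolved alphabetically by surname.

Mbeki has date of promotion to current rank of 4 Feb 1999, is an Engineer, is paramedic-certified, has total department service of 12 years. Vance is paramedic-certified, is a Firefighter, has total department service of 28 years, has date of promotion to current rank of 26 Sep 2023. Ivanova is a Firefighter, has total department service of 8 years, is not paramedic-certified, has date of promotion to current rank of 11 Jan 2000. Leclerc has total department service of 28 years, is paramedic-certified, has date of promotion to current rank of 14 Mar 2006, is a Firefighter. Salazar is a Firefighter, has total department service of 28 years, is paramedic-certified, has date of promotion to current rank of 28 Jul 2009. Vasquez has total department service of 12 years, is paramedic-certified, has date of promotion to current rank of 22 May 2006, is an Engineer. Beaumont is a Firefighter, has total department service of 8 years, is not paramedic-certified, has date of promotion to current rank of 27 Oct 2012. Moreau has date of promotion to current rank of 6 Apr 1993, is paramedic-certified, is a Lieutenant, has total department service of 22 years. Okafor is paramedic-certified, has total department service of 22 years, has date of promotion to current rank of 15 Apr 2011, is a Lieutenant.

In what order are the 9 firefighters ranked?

By the first rule: Moreau, Okafor, Mbeki, Vasquez, Leclerc, Salazar and Vance (each paramedic-certified); then Beaumont and Ivanova (both not paramedic-certified).
Among Moreau, Okafor, Mbeki, Vasquez, Leclerc, Salazar and Vance, by rank: Moreau and Okafor (Lieutenant) before Mbeki and Vasquez (Engineer) before Leclerc, Salazar and Vance (Firefighter).
Moreau and Okafor both have total department service 22 years, so the next rule applies.
Among Moreau and Okafor, alphabetically by surname: Moreau before Okafor.
Mbeki and Vasquez both have total department service 12 years, so the next rule applies.
Among Mbeki and Vasquez, alphabetically by surname: Mbeki before Vasquez.
Leclerc, Salazar and Vance all have total department service 28 years, so the next rule applies.
Among Leclerc, Salazar and Vance, alphabetically by surname: Leclerc before Salazar before Vance.
Beaumont and Ivanova are each Firefighter, so the next rule applies.
Beaumont and Ivanova both have total department service 8 years, so the next rule applies.
Among Beaumont and Ivanova, alphabetically by surname: Beaumont before Ivanova.
Full order: Moreau, Okafor, Mbeki, Vasquez, Leclerc, Salazar, Vance, Beaumont, Ivanova.

Moreau, Okafor, Mbeki, Vasquez, Leclerc, Salazar, Vance, Beaumont, Ivanova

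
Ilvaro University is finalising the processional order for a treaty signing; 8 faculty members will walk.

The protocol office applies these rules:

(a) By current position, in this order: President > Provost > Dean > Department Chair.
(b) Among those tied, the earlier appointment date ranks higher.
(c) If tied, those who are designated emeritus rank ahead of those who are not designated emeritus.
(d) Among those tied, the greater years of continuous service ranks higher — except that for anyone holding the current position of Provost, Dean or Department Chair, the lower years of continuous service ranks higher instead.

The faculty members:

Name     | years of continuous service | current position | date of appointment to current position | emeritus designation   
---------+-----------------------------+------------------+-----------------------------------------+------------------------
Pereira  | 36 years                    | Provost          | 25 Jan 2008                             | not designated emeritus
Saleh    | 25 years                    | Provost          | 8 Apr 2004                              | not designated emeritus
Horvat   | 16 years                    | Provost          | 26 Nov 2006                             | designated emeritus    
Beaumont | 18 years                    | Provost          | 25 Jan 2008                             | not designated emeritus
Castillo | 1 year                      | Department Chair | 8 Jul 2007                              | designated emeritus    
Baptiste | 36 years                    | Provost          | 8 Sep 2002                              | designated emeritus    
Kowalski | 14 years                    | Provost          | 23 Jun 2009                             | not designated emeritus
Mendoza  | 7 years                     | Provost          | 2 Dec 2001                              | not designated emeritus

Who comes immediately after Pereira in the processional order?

Kowalski

By current position: Mendoza, Baptiste, Saleh, Horvat, Beaumont, Pereira and Kowalski (Provost); then Castillo (Department Chair).
Among Mendoza, Baptiste, Saleh, Horvat, Beaumont, Pereira and Kowalski, by date of appointment to current position (earlier first): Mendoza (2 Dec 2001) before Baptiste (8 Sep 2002) before Saleh (8 Apr 2004) before Horvat (26 Nov 2006) before Beaumont and Pereira (25 Jan 2008) before Kowalski (23 Jun 2009).
Beaumont and Pereira are each not designated emeritus, so the next rule applies.
Among Beaumont and Pereira, by years of continuous service (lower first) (reversed rule for this group): Beaumont (18 years) before Pereira (36 years).
Order: Mendoza, Baptiste, Saleh, Horvat, Beaumont, Pereira, Kowalski, Castillo.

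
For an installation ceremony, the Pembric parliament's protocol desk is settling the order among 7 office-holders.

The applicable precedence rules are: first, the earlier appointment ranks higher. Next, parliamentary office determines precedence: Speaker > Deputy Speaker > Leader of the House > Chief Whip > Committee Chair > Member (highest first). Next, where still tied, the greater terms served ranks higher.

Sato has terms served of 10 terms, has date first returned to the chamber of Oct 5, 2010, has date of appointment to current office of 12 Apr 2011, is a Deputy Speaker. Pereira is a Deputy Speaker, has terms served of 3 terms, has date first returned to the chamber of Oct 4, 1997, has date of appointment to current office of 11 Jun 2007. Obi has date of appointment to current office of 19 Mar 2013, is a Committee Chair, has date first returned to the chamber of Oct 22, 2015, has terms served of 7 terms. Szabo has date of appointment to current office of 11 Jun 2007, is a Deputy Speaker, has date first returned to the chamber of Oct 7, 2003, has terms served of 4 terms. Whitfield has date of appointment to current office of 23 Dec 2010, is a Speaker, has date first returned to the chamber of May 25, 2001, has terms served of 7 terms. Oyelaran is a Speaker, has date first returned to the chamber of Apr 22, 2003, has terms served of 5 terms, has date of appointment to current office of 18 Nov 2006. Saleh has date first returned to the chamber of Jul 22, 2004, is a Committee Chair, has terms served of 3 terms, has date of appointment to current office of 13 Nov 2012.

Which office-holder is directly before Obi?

By date of appointment to current office (earlier first): Oyelaran (18 Nov 2006); then Szabo and Pereira (both 11 Jun 2007); then Whitfield (23 Dec 2010); then Sato (12 Apr 2011); then Saleh (13 Nov 2012); then Obi (19 Mar 2013).
Szabo and Pereira are each Deputy Speaker, so the next rule applies.
Among Szabo and Pereira, by terms served (higher first): Szabo (4 terms) before Pereira (3 terms).
Order: Oyelaran, Szabo, Pereira, Whitfield, Sato, Saleh, Obi.

Saleh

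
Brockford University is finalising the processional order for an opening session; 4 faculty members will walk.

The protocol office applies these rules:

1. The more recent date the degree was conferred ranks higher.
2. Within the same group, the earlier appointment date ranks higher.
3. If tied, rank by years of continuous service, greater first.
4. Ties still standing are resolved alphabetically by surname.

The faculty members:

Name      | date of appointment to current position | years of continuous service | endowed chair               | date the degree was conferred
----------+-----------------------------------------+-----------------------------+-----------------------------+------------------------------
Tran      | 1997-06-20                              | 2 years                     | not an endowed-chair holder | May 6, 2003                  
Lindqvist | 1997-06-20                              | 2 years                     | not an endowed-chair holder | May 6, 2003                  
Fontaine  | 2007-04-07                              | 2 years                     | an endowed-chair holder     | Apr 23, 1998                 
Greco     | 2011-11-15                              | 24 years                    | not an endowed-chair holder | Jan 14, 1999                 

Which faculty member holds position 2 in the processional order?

By date the degree was conferred (later first): Lindqvist and Tran (both May 6, 2003); then Greco (Jan 14, 1999); then Fontaine (Apr 23, 1998).
Lindqvist and Tran both have date of appointment to current position 1997-06-20, so the next rule applies.
Lindqvist and Tran both have years of continuous service 2 years, so the next rule applies.
Among Lindqvist and Tran, alphabetically by surname: Lindqvist before Tran.
Order: Lindqvist, Tran, Greco, Fontaine.

Tran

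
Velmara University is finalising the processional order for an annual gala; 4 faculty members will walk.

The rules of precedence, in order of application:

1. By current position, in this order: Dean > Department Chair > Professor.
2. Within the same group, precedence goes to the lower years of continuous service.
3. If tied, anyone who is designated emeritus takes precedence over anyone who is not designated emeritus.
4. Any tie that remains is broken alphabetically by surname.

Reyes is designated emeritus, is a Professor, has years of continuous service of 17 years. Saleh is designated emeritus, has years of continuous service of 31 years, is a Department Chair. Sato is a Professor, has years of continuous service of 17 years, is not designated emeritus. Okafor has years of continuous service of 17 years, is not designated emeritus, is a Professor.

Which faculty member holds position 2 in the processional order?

By current position: Saleh (Department Chair); then Reyes, Okafor and Sato (Professor).
Reyes, Okafor and Sato all have years of continuous service 17 years, so the next rule applies.
Among Reyes, Okafor and Sato, designated emeritus before not designated emeritus: Reyes (designated emeritus) before Okafor and Sato (not designated emeritus).
Among Okafor and Sato, alphabetically by surname: Okafor before Sato.
Order: Saleh, Reyes, Okafor, Sato.

Reyes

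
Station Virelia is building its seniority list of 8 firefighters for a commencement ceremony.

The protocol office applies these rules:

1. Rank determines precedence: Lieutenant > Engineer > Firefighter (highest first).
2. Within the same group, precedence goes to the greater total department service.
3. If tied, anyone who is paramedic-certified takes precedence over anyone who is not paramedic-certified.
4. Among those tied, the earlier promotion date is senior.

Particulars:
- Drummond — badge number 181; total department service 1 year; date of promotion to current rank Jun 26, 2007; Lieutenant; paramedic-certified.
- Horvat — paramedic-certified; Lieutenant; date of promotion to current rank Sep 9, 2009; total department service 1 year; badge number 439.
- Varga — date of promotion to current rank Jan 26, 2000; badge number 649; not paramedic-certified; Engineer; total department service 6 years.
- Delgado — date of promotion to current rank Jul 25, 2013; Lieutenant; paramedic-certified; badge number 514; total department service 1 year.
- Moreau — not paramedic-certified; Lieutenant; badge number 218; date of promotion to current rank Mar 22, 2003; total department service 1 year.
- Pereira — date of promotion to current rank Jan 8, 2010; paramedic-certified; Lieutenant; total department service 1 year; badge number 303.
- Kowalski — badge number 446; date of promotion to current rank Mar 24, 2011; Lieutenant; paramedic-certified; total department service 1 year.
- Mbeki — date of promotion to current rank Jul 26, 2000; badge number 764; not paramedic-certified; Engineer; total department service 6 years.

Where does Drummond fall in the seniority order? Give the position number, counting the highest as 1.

1

By rank: Drummond, Horvat, Pereira, Kowalski, Delgado and Moreau (Lieutenant); then Varga and Mbeki (Engineer).
Drummond, Horvat, Pereira, Kowalski, Delgado and Moreau all have total department service 1 year, so the next rule applies.
Among Drummond, Horvat, Pereira, Kowalski, Delgado and Moreau, paramedic-certified before not paramedic-certified: Drummond, Horvat, Pereira, Kowalski and Delgado (paramedic-certified) before Moreau (not paramedic-certified).
Among Drummond, Horvat, Pereira, Kowalski and Delgado, by date of promotion to current rank (earlier first): Drummond (Jun 26, 2007) before Horvat (Sep 9, 2009) before Pereira (Jan 8, 2010) before Kowalski (Mar 24, 2011) before Delgado (Jul 25, 2013).
Varga and Mbeki both have total department service 6 years, so the next rule applies.
Varga and Mbeki are each not paramedic-certified, so the next rule applies.
Among Varga and Mbeki, by date of promotion to current rank (earlier first): Varga (Jan 26, 2000) before Mbeki (Jul 26, 2000).
Order: Drummond, Horvat, Pereira, Kowalski, Delgado, Moreau, Varga, Mbeki. So position 1.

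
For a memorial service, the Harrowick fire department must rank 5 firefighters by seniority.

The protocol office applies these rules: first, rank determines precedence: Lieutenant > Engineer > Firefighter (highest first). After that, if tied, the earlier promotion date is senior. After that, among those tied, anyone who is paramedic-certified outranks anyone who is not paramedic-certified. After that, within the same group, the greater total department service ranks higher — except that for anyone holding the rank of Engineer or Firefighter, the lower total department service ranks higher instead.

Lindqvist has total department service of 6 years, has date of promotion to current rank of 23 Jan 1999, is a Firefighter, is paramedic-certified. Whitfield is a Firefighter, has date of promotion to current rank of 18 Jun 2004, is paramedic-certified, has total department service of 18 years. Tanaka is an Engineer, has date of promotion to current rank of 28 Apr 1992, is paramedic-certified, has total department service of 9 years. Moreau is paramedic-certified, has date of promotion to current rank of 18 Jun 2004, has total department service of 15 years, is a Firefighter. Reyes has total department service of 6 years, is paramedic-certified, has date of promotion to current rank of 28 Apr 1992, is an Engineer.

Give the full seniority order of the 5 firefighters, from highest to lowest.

Reyes, Tanaka, Lindqvist, Moreau, Whitfield

By rank: Reyes and Tanaka (Engineer); then Lindqvist, Moreau and Whitfield (Firefighter).
Reyes and Tanaka both have date of promotion to current rank 28 Apr 1992, so the next rule applies.
Reyes and Tanaka are each paramedic-certified, so the next rule applies.
Among Reyes and Tanaka, by total department service (lower first) (reversed rule for this group): Reyes (6 years) before Tanaka (9 years).
Among Lindqvist, Moreau and Whitfield, by date of promotion to current rank (earlier first): Lindqvist (23 Jan 1999) before Moreau and Whitfield (18 Jun 2004).
Moreau and Whitfield are each paramedic-certified, so the next rule applies.
Among Moreau and Whitfield, by total department service (lower first) (reversed rule for this group): Moreau (15 years) before Whitfield (18 years).
Full order: Reyes, Tanaka, Lindqvist, Moreau, Whitfield.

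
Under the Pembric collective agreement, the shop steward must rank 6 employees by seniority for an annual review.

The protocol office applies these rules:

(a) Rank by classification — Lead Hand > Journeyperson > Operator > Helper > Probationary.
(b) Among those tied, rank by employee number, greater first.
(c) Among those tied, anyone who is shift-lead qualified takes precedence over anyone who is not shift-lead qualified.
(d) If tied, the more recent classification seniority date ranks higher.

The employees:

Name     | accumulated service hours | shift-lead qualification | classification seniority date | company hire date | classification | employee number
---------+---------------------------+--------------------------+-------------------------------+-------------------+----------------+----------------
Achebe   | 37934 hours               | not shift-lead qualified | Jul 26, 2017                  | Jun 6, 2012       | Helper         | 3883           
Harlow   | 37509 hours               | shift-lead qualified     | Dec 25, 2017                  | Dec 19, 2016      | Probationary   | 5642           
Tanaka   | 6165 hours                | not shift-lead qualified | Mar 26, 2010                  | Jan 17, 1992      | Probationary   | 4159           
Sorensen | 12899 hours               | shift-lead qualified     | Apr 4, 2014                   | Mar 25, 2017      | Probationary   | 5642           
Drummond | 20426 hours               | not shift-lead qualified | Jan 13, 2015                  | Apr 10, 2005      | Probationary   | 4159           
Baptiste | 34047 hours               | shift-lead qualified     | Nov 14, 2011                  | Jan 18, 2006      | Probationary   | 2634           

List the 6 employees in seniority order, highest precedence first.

By classification: Achebe (Helper); then Harlow, Sorensen, Drummond, Tanaka and Baptiste (Probationary).
Among Harlow, Sorensen, Drummond, Tanaka and Baptiste, by employee number (higher first): Harlow and Sorensen (5642) before Drummond and Tanaka (4159) before Baptiste (2634).
Harlow and Sorensen are each shift-lead qualified, so the next rule applies.
Among Harlow and Sorensen, by classification seniority date (later first): Harlow (Dec 25, 2017) before Sorensen (Apr 4, 2014).
Drummond and Tanaka are each not shift-lead qualified, so the next rule applies.
Among Drummond and Tanaka, by classification seniority date (later first): Drummond (Jan 13, 2015) before Tanaka (Mar 26, 2010).
Full order: Achebe, Harlow, Sorensen, Drummond, Tanaka, Baptiste.

Achebe, Harlow, Sorensen, Drummond, Tanaka, Baptiste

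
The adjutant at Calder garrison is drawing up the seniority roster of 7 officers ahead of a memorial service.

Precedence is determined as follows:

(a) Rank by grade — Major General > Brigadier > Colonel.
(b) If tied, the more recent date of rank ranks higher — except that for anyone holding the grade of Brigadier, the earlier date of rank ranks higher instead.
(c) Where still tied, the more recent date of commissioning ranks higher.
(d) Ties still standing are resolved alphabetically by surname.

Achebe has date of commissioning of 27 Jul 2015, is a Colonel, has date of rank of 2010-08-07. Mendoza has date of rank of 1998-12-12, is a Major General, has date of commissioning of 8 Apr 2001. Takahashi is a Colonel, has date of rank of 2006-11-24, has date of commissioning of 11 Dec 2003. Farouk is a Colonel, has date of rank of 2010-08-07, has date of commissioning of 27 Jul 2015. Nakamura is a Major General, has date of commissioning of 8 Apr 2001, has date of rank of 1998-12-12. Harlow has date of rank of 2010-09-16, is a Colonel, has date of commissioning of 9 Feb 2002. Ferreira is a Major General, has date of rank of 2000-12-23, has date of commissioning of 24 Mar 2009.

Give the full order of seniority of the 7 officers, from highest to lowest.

Ferreira, Mendoza, Nakamura, Harlow, Achebe, Farouk, Takahashi

By grade: Ferreira, Mendoza and Nakamura (Major General); then Harlow, Achebe, Farouk and Takahashi (Colonel).
Among Ferreira, Mendoza and Nakamura, by date of rank (later first): Ferreira (2000-12-23) before Mendoza and Nakamura (1998-12-12).
Mendoza and Nakamura both have date of commissioning 8 Apr 2001, so the next rule applies.
Among Mendoza and Nakamura, alphabetically by surname: Mendoza before Nakamura.
Among Harlow, Achebe, Farouk and Takahashi, by date of rank (later first): Harlow (2010-09-16) before Achebe and Farouk (2010-08-07) before Takahashi (2006-11-24).
Achebe and Farouk both have date of commissioning 27 Jul 2015, so the next rule applies.
Among Achebe and Farouk, alphabetically by surname: Achebe before Farouk.
Full order: Ferreira, Mendoza, Nakamura, Harlow, Achebe, Farouk, Takahashi.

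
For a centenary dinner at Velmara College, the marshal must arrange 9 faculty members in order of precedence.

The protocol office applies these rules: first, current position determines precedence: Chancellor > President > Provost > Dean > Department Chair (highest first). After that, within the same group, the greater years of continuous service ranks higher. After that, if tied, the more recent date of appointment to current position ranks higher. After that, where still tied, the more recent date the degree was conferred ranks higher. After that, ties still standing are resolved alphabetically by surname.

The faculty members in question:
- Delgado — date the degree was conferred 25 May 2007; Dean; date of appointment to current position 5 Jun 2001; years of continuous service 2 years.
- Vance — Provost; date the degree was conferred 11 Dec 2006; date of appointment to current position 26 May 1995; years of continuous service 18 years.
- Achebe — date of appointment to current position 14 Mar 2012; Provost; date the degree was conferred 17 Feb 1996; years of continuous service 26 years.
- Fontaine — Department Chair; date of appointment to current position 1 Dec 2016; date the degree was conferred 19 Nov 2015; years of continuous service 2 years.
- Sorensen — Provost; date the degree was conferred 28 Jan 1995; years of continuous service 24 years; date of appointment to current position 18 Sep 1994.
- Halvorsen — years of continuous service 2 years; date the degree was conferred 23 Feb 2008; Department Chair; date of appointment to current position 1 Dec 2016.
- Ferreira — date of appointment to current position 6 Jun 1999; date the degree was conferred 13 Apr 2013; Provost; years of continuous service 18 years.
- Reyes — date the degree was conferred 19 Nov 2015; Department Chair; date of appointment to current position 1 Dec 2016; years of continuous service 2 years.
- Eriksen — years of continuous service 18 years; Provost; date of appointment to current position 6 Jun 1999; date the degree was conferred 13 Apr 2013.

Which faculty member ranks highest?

By current position: Achebe, Sorensen, Eriksen, Ferreira and Vance (Provost); then Delgado (Dean); then Fontaine, Reyes and Halvorsen (Department Chair).
Among Achebe, Sorensen, Eriksen, Ferreira and Vance, by years of continuous service (higher first): Achebe (26 years) before Sorensen (24 years) before Eriksen, Ferreira and Vance (18 years).
Among Eriksen, Ferreira and Vance, by date of appointment to current position (later first): Eriksen and Ferreira (6 Jun 1999) before Vance (26 May 1995).
Eriksen and Ferreira both have date the degree was conferred 13 Apr 2013, so the next rule applies.
Among Eriksen and Ferreira, alphabetically by surname: Eriksen before Ferreira.
Fontaine, Reyes and Halvorsen all have years of continuous service 2 years, so the next rule applies.
Fontaine, Reyes and Halvorsen all have date of appointment to current position 1 Dec 2016, so the next rule applies.
Among Fontaine, Reyes and Halvorsen, by date the degree was conferred (later first): Fontaine and Reyes (19 Nov 2015) before Halvorsen (23 Feb 2008).
Among Fontaine and Reyes, alphabetically by surname: Fontaine before Reyes.
Order: Achebe, Sorensen, Eriksen, Ferreira, Vance, Delgado, Fontaine, Reyes, Halvorsen.

Achebe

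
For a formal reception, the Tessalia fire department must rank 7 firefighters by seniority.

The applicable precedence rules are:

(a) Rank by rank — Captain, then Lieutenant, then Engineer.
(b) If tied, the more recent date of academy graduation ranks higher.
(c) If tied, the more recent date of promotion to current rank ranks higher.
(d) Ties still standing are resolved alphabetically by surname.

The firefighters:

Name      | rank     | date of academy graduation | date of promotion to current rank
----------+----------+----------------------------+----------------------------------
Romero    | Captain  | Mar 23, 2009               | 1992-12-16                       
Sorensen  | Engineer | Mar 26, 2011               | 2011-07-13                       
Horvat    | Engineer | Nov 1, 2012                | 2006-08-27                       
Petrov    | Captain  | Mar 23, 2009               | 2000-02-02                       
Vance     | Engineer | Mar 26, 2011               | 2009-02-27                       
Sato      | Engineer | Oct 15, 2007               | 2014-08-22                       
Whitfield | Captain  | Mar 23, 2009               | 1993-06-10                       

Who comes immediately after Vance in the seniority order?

By rank: Petrov, Whitfield and Romero (Captain); then Horvat, Sorensen, Vance and Sato (Engineer).
Petrov, Whitfield and Romero all have date of academy graduation Mar 23, 2009, so the next rule applies.
Among Petrov, Whitfield and Romero, by date of promotion to current rank (later first): Petrov (2000-02-02) before Whitfield (1993-06-10) before Romero (1992-12-16).
Among Horvat, Sorensen, Vance and Sato, by date of academy graduation (later first): Horvat (Nov 1, 2012) before Sorensen and Vance (Mar 26, 2011) before Sato (Oct 15, 2007).
Among Sorensen and Vance, by date of promotion to current rank (later first): Sorensen (2011-07-13) before Vance (2009-02-27).
Order: Petrov, Whitfield, Romero, Horvat, Sorensen, Vance, Sato.

Sato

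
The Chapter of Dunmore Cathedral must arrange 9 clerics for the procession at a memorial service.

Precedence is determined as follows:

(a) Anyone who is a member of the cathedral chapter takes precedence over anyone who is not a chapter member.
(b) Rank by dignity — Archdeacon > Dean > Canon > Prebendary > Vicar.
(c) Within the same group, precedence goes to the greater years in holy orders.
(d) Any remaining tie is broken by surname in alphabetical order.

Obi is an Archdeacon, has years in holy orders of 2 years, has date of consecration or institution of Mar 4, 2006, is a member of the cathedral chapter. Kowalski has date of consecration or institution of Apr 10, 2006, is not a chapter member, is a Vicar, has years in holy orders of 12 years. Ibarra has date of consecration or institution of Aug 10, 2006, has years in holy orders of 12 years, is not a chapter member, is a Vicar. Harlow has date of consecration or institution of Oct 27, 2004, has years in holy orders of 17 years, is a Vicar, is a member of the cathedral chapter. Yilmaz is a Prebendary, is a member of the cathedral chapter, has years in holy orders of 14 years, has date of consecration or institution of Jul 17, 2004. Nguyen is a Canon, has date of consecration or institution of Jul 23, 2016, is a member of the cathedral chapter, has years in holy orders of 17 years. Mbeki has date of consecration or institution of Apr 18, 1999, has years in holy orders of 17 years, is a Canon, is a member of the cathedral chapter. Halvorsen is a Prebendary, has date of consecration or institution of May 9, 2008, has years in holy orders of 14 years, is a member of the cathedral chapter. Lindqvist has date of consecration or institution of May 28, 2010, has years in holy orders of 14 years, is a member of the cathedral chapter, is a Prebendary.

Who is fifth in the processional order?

By the first rule: Obi, Mbeki, Nguyen, Halvorsen, Lindqvist, Yilmaz and Harlow (each a member of the cathedral chapter); then Ibarra and Kowalski (both not a chapter member).
Among Obi, Mbeki, Nguyen, Halvorsen, Lindqvist, Yilmaz and Harlow, by dignity: Obi (Archdeacon) before Mbeki and Nguyen (Canon) before Halvorsen, Lindqvist and Yilmaz (Prebendary) before Harlow (Vicar).
Mbeki and Nguyen both have years in holy orders 17 years, so the next rule applies.
Among Mbeki and Nguyen, alphabetically by surname: Mbeki before Nguyen.
Halvorsen, Lindqvist and Yilmaz all have years in holy orders 14 years, so the next rule applies.
Among Halvorsen, Lindqvist and Yilmaz, alphabetically by surname: Halvorsen before Lindqvist before Yilmaz.
Ibarra and Kowalski are each Vicar, so the next rule applies.
Ibarra and Kowalski both have years in holy orders 12 years, so the next rule applies.
Among Ibarra and Kowalski, alphabetically by surname: Ibarra before Kowalski.
Order: Obi, Mbeki, Nguyen, Halvorsen, Lindqvist, Yilmaz, Harlow, Ibarra, Kowalski.

Lindqvist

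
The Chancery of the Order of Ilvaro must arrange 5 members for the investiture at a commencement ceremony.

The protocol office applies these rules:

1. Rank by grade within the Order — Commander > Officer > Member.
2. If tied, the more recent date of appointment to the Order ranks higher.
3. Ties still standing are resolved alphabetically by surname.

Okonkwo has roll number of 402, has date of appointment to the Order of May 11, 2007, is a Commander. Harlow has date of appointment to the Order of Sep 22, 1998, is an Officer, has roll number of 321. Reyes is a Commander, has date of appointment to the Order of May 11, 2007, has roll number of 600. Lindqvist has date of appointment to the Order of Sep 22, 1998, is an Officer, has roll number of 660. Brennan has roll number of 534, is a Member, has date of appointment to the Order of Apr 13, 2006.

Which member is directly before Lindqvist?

Harlow

By grade within the Order: Okonkwo and Reyes (Commander); then Harlow and Lindqvist (Officer); then Brennan (Member).
Okonkwo and Reyes both have date of appointment to the Order May 11, 2007, so the next rule applies.
Among Okonkwo and Reyes, alphabetically by surname: Okonkwo before Reyes.
Harlow and Lindqvist both have date of appointment to the Order Sep 22, 1998, so the next rule applies.
Among Harlow and Lindqvist, alphabetically by surname: Harlow before Lindqvist.
Order: Okonkwo, Reyes, Harlow, Lindqvist, Brennan.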